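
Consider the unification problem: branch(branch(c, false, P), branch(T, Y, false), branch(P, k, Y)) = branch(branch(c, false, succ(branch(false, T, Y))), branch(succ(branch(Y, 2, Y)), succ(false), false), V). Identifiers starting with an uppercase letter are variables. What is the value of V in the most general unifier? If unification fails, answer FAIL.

branch(succ(branch(false, succ(branch(succ(false), 2, succ(false))), succ(false))), k, succ(false))

Decompose branch/3: branch(c, false, P) = branch(c, false, succ(branch(false, T, Y))),  branch(T, Y, false) = branch(succ(branch(Y, 2, Y)), succ(false), false),  branch(P, k, Y) = V.
Decompose branch/3: c = c,  false = false,  P = succ(branch(false, T, Y)).
Delete trivial equation c = c.
Delete trivial equation false = false.
Bind P := succ(branch(false, T, Y)); substituting into the one remaining equation that mentions P gives: branch(succ(branch(false, T, Y)), k, Y) = V.
Decompose branch/3: T = succ(branch(Y, 2, Y)),  Y = succ(false),  false = false.
Bind T := succ(branch(Y, 2, Y)); substituting into the one remaining equation that mentions T gives: branch(succ(branch(false, succ(branch(Y, 2, Y)), Y)), k, Y) = V. Substituting into the earlier binding gives P := succ(branch(false, succ(branch(Y, 2, Y)), Y)).
Bind Y := succ(false); substituting into the one remaining equation that mentions Y gives: branch(succ(branch(false, succ(branch(succ(false), 2, succ(false))), succ(false))), k, succ(false)) = V. Substituting into the earlier bindings gives P := succ(branch(false, succ(branch(succ(false), 2, succ(false))), succ(false))), T := succ(branch(succ(false), 2, succ(false))).
Delete trivial equation false = false.
Bind V := branch(succ(branch(false, succ(branch(succ(false), 2, succ(false))), succ(false))), k, succ(false)).
MGU = { P ↦ succ(branch(false, succ(branch(succ(false), 2, succ(false))), succ(false))), T ↦ succ(branch(succ(false), 2, succ(false))), Y ↦ succ(false), V ↦ branch(succ(branch(false, succ(branch(succ(false), 2, succ(false))), succ(false))), k, succ(false)) }, so V ↦ branch(succ(branch(false, succ(branch(succ(false), 2, succ(false))), succ(false))), k, succ(false)).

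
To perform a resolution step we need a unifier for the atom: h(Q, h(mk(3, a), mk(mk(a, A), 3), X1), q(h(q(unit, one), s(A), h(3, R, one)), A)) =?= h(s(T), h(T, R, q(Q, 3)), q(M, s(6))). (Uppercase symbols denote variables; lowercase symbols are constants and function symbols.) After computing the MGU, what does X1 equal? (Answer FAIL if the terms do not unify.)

q(s(mk(3, a)), 3)

Decompose h/3: Q =?= s(T),  h(mk(3, a), mk(mk(a, A), 3), X1) =?= h(T, R, q(Q, 3)),  q(h(q(unit, one), s(A), h(3, R, one)), A) =?= q(M, s(6)).
Bind Q := s(T); substituting into the one remaining equation that mentions Q gives: h(mk(3, a), mk(mk(a, A), 3), X1) =?= h(T, R, q(s(T), 3)).
Decompose h/3: mk(3, a) =?= T,  mk(mk(a, A), 3) =?= R,  X1 =?= q(s(T), 3).
Bind T := mk(3, a); substituting into the one remaining equation that mentions T gives: X1 =?= q(s(mk(3, a)), 3). Substituting into the earlier binding gives Q := s(mk(3, a)).
Bind R := mk(mk(a, A), 3); substituting into the one remaining equation that mentions R gives: q(h(q(unit, one), s(A), h(3, mk(mk(a, A), 3), one)), A) =?= q(M, s(6)).
Bind X1 := q(s(mk(3, a)), 3); no other remaining equation mentions X1.
Decompose q/2: h(q(unit, one), s(A), h(3, mk(mk(a, A), 3), one)) =?= M,  A =?= s(6).
Bind M := h(q(unit, one), s(A), h(3, mk(mk(a, A), 3), one)); no other remaining equation mentions M.
Bind A := s(6). Substituting into the earlier bindings gives R := mk(mk(a, s(6)), 3), M := h(q(unit, one), s(s(6)), h(3, mk(mk(a, s(6)), 3), one)).
MGU = { Q -> s(mk(3, a)), T -> mk(3, a), R -> mk(mk(a, s(6)), 3), X1 -> q(s(mk(3, a)), 3), M -> h(q(unit, one), s(s(6)), h(3, mk(mk(a, s(6)), 3), one)), A -> s(6) }, so X1 -> q(s(mk(3, a)), 3).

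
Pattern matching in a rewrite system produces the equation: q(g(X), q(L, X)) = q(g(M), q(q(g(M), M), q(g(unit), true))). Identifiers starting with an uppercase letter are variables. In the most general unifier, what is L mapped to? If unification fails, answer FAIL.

Decompose q/2: g(X) = g(M),  q(L, X) = q(q(g(M), M), q(g(unit), true)).
Decompose g/1: X = M.
Bind X := M; substituting into the remaining equation gives: q(L, M) = q(q(g(M), M), q(g(unit), true)).
Decompose q/2: L = q(g(M), M),  M = q(g(unit), true).
Bind L := q(g(M), M); no other remaining equation mentions L.
Bind M := q(g(unit), true). Substituting into the earlier bindings gives X := q(g(unit), true), L := q(g(q(g(unit), true)), q(g(unit), true)).
MGU = { X ↦ q(g(unit), true), L ↦ q(g(q(g(unit), true)), q(g(unit), true)), M ↦ q(g(unit), true) }, so L ↦ q(g(q(g(unit), true)), q(g(unit), true)).

q(g(q(g(unit), true)), q(g(unit), true))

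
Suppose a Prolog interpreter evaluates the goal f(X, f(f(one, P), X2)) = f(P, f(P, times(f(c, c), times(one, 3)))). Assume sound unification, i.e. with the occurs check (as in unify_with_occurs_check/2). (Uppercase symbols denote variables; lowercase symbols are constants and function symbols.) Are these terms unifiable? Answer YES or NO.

Decompose f/2: X = P,  f(f(one, P), X2) = f(P, times(f(c, c), times(one, 3))).
Bind X := P; no other remaining equation mentions X.
Decompose f/2: f(one, P) = P,  X2 = times(f(c, c), times(one, 3)).
Occurs check fails: P occurs in f(one, P); the equation P = f(one, P) has no finite solution.

NO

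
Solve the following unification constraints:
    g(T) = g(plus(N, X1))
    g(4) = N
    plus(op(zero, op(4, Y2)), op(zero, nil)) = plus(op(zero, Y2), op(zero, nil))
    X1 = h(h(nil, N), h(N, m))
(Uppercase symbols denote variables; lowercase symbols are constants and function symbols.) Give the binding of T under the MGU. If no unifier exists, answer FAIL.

FAIL

Decompose g/1: T = plus(N, X1).
Bind T := plus(N, X1); no other remaining equation mentions T.
Bind N := g(4); substituting into the one remaining equation that mentions N gives: X1 = h(h(nil, g(4)), h(g(4), m)). Substituting into the earlier binding gives T := plus(g(4), X1).
Decompose plus/2: op(zero, op(4, Y2)) = op(zero, Y2),  op(zero, nil) = op(zero, nil).
Decompose op/2: zero = zero,  op(4, Y2) = Y2.
Delete trivial equation zero = zero.
Occurs check fails: Y2 occurs in op(4, Y2); the equation Y2 = op(4, Y2) has no finite solution.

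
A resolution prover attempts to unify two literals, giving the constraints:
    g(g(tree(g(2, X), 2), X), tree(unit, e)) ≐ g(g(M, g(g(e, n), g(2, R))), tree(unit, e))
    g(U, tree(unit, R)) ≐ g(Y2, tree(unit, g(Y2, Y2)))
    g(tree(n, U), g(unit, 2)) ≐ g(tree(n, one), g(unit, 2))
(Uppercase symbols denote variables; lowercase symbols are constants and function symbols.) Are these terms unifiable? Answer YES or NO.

Decompose g/2: g(tree(g(2, X), 2), X) ≐ g(M, g(g(e, n), g(2, R))),  tree(unit, e) ≐ tree(unit, e).
Decompose g/2: tree(g(2, X), 2) ≐ M,  X ≐ g(g(e, n), g(2, R)).
Bind M := tree(g(2, X), 2); no other remaining equation mentions M.
Bind X := g(g(e, n), g(2, R)); no other remaining equation mentions X. Substituting into the earlier binding gives M := tree(g(2, g(g(e, n), g(2, R))), 2).
Delete trivial equation tree(unit, e) ≐ tree(unit, e).
Decompose g/2: U ≐ Y2,  tree(unit, R) ≐ tree(unit, g(Y2, Y2)).
Bind U := Y2; substituting into the one remaining equation that mentions U gives: g(tree(n, Y2), g(unit, 2)) ≐ g(tree(n, one), g(unit, 2)).
Decompose tree/2: unit ≐ unit,  R ≐ g(Y2, Y2).
Delete trivial equation unit ≐ unit.
Bind R := g(Y2, Y2); no other remaining equation mentions R. Substituting into the earlier bindings gives M := tree(g(2, g(g(e, n), g(2, g(Y2, Y2)))), 2), X := g(g(e, n), g(2, g(Y2, Y2))).
Decompose g/2: tree(n, Y2) ≐ tree(n, one),  g(unit, 2) ≐ g(unit, 2).
Decompose tree/2: n ≐ n,  Y2 ≐ one.
Delete trivial equation n ≐ n.
Bind Y2 := one; no other remaining equation mentions Y2. Substituting into the earlier bindings gives M := tree(g(2, g(g(e, n), g(2, g(one, one)))), 2), X := g(g(e, n), g(2, g(one, one))), U := one, R := g(one, one).
Delete trivial equation g(unit, 2) ≐ g(unit, 2).
No equations remain and no clash or occurs-check failure arose, so a unifier exists.

YES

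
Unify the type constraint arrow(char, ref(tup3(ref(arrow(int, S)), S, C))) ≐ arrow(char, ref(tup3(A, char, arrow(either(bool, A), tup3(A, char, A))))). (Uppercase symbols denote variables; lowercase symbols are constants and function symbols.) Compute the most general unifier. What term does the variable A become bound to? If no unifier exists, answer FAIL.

Decompose arrow/2: char ≐ char,  ref(tup3(ref(arrow(int, S)), S, C)) ≐ ref(tup3(A, char, arrow(either(bool, A), tup3(A, char, A)))).
Delete trivial equation char ≐ char.
Decompose ref/1: tup3(ref(arrow(int, S)), S, C) ≐ tup3(A, char, arrow(either(bool, A), tup3(A, char, A))).
Decompose tup3/3: ref(arrow(int, S)) ≐ A,  S ≐ char,  C ≐ arrow(either(bool, A), tup3(A, char, A)).
Bind A := ref(arrow(int, S)); substituting into the one remaining equation that mentions A gives: C ≐ arrow(either(bool, ref(arrow(int, S))), tup3(ref(arrow(int, S)), char, ref(arrow(int, S)))).
Bind S := char; substituting into the remaining equation gives: C ≐ arrow(either(bool, ref(arrow(int, char))), tup3(ref(arrow(int, char)), char, ref(arrow(int, char)))). Substituting into the earlier binding gives A := ref(arrow(int, char)).
Bind C := arrow(either(bool, ref(arrow(int, char))), tup3(ref(arrow(int, char)), char, ref(arrow(int, char)))).
MGU = { A -> ref(arrow(int, char)), S -> char, C -> arrow(either(bool, ref(arrow(int, char))), tup3(ref(arrow(int, char)), char, ref(arrow(int, char)))) }, so A -> ref(arrow(int, char)).

ref(arrow(int, char))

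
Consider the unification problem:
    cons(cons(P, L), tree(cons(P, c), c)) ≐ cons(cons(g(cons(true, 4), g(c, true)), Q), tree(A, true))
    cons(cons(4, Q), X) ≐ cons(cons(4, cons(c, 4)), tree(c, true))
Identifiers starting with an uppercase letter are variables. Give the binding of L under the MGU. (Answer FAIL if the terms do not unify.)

FAIL

Decompose cons/2: cons(P, L) ≐ cons(g(cons(true, 4), g(c, true)), Q),  tree(cons(P, c), c) ≐ tree(A, true).
Decompose cons/2: P ≐ g(cons(true, 4), g(c, true)),  L ≐ Q.
Bind P := g(cons(true, 4), g(c, true)); substituting into the one remaining equation that mentions P gives: tree(cons(g(cons(true, 4), g(c, true)), c), c) ≐ tree(A, true).
Bind L := Q; no other remaining equation mentions L.
Decompose tree/2: cons(g(cons(true, 4), g(c, true)), c) ≐ A,  c ≐ true.
Bind A := cons(g(cons(true, 4), g(c, true)), c); no other remaining equation mentions A.
Clash: constants c and true differ; no unifier exists.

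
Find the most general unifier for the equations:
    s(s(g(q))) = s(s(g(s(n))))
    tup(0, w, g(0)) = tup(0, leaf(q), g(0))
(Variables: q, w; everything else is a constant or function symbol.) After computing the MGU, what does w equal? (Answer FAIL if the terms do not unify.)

leaf(s(n))

Decompose s/1: s(g(q)) = s(g(s(n))).
Decompose s/1: g(q) = g(s(n)).
Decompose g/1: q = s(n).
Bind q := s(n); substituting into the remaining equation gives: tup(0, w, g(0)) = tup(0, leaf(s(n)), g(0)).
Decompose tup/3: 0 = 0,  w = leaf(s(n)),  g(0) = g(0).
Delete trivial equation 0 = 0.
Bind w := leaf(s(n)); no other remaining equation mentions w.
Delete trivial equation g(0) = g(0).
MGU = { q -> s(n), w -> leaf(s(n)) }, so w -> leaf(s(n)).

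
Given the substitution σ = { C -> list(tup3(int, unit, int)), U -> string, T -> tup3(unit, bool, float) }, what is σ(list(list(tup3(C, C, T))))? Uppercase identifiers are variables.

Replace each occurrence of C with list(tup3(int, unit, int)).
Replace each occurrence of T with tup3(unit, bool, float).
Result: list(list(tup3(list(tup3(int, unit, int)), list(tup3(int, unit, int)), tup3(unit, bool, float)))).

list(list(tup3(list(tup3(int, unit, int)), list(tup3(int, unit, int)), tup3(unit, bool, float))))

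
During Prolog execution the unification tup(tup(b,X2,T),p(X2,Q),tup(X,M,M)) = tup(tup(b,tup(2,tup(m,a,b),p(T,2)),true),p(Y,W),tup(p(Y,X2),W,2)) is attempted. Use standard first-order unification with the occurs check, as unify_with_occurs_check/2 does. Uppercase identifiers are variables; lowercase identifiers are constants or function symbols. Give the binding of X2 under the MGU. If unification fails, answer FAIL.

Decompose tup/3: tup(b,X2,T) = tup(b,tup(2,tup(m,a,b),p(T,2)),true),  p(X2,Q) = p(Y,W),  tup(X,M,M) = tup(p(Y,X2),W,2).
Decompose tup/3: b = b,  X2 = tup(2,tup(m,a,b),p(T,2)),  T = true.
Delete trivial equation b = b.
Bind X2 := tup(2,tup(m,a,b),p(T,2)); substituting into the 2 remaining equations that mention X2 gives: p(tup(2,tup(m,a,b),p(T,2)),Q) = p(Y,W),  tup(X,M,M) = tup(p(Y,tup(2,tup(m,a,b),p(T,2))),W,2).
Bind T := true; substituting into the remaining equations gives: p(tup(2,tup(m,a,b),p(true,2)),Q) = p(Y,W),  tup(X,M,M) = tup(p(Y,tup(2,tup(m,a,b),p(true,2))),W,2). Substituting into the earlier binding gives X2 := tup(2,tup(m,a,b),p(true,2)).
Decompose p/2: tup(2,tup(m,a,b),p(true,2)) = Y,  Q = W.
Bind Y := tup(2,tup(m,a,b),p(true,2)); substituting into the one remaining equation that mentions Y gives: tup(X,M,M) = tup(p(tup(2,tup(m,a,b),p(true,2)),tup(2,tup(m,a,b),p(true,2))),W,2).
Bind Q := W; no other remaining equation mentions Q.
Decompose tup/3: X = p(tup(2,tup(m,a,b),p(true,2)),tup(2,tup(m,a,b),p(true,2))),  M = W,  M = 2.
Bind X := p(tup(2,tup(m,a,b),p(true,2)),tup(2,tup(m,a,b),p(true,2))); no other remaining equation mentions X.
Bind M := W; substituting into the remaining equation gives: W = 2.
Bind W := 2. Substituting into the earlier bindings gives Q := 2, M := 2.
MGU = { X2 ↦ tup(2,tup(m,a,b),p(true,2)), T ↦ true, Y ↦ tup(2,tup(m,a,b),p(true,2)), Q ↦ 2, X ↦ p(tup(2,tup(m,a,b),p(true,2)),tup(2,tup(m,a,b),p(true,2))), M ↦ 2, W ↦ 2 }, so X2 ↦ tup(2,tup(m,a,b),p(true,2)).

tup(2,tup(m,a,b),p(true,2))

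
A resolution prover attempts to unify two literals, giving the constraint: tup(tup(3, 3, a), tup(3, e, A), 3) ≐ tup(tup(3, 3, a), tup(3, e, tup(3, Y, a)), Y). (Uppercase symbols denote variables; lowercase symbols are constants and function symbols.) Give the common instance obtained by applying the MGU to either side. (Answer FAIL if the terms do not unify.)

Decompose tup/3: tup(3, 3, a) ≐ tup(3, 3, a),  tup(3, e, A) ≐ tup(3, e, tup(3, Y, a)),  3 ≐ Y.
Delete trivial equation tup(3, 3, a) ≐ tup(3, 3, a).
Decompose tup/3: 3 ≐ 3,  e ≐ e,  A ≐ tup(3, Y, a).
Delete trivial equation 3 ≐ 3.
Delete trivial equation e ≐ e.
Bind A := tup(3, Y, a); no other remaining equation mentions A.
Bind Y := 3. Substituting into the earlier binding gives A := tup(3, 3, a).
Applying the MGU to either side gives tup(tup(3, 3, a), tup(3, e, tup(3, 3, a)), 3).

tup(tup(3, 3, a), tup(3, e, tup(3, 3, a)), 3)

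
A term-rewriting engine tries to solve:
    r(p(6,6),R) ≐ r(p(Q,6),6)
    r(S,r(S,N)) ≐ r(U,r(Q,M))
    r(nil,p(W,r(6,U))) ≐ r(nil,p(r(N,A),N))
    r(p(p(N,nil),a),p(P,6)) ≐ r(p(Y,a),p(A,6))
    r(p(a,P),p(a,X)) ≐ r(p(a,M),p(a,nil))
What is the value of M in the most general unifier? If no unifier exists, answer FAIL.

r(6,6)

Decompose r/2: p(6,6) ≐ p(Q,6),  R ≐ 6.
Decompose p/2: 6 ≐ Q,  6 ≐ 6.
Bind Q := 6; substituting into the one remaining equation that mentions Q gives: r(S,r(S,N)) ≐ r(U,r(6,M)).
Delete trivial equation 6 ≐ 6.
Bind R := 6; no other remaining equation mentions R.
Decompose r/2: S ≐ U,  r(S,N) ≐ r(6,M).
Bind S := U; substituting into the one remaining equation that mentions S gives: r(U,N) ≐ r(6,M).
Decompose r/2: U ≐ 6,  N ≐ M.
Bind U := 6; substituting into the one remaining equation that mentions U gives: r(nil,p(W,r(6,6))) ≐ r(nil,p(r(N,A),N)). Substituting into the earlier binding gives S := 6.
Bind N := M; substituting into the 2 remaining equations that mention N gives: r(nil,p(W,r(6,6))) ≐ r(nil,p(r(M,A),M)),  r(p(p(M,nil),a),p(P,6)) ≐ r(p(Y,a),p(A,6)).
Decompose r/2: nil ≐ nil,  p(W,r(6,6)) ≐ p(r(M,A),M).
Delete trivial equation nil ≐ nil.
Decompose p/2: W ≐ r(M,A),  r(6,6) ≐ M.
Bind W := r(M,A); no other remaining equation mentions W.
Bind M := r(6,6); substituting into the remaining equations gives: r(p(p(r(6,6),nil),a),p(P,6)) ≐ r(p(Y,a),p(A,6)),  r(p(a,P),p(a,X)) ≐ r(p(a,r(6,6)),p(a,nil)). Substituting into the earlier bindings gives N := r(6,6), W := r(r(6,6),A).
Decompose r/2: p(p(r(6,6),nil),a) ≐ p(Y,a),  p(P,6) ≐ p(A,6).
Decompose p/2: p(r(6,6),nil) ≐ Y,  a ≐ a.
Bind Y := p(r(6,6),nil); no other remaining equation mentions Y.
Delete trivial equation a ≐ a.
Decompose p/2: P ≐ A,  6 ≐ 6.
Bind P := A; substituting into the one remaining equation that mentions P gives: r(p(a,A),p(a,X)) ≐ r(p(a,r(6,6)),p(a,nil)).
Delete trivial equation 6 ≐ 6.
Decompose r/2: p(a,A) ≐ p(a,r(6,6)),  p(a,X) ≐ p(a,nil).
Decompose p/2: a ≐ a,  A ≐ r(6,6).
Delete trivial equation a ≐ a.
Bind A := r(6,6); no other remaining equation mentions A. Substituting into the earlier bindings gives W := r(r(6,6),r(6,6)), P := r(6,6).
Decompose p/2: a ≐ a,  X ≐ nil.
Delete trivial equation a ≐ a.
Bind X := nil.
MGU = { Q ↦ 6, R ↦ 6, S ↦ 6, U ↦ 6, N ↦ r(6,6), W ↦ r(r(6,6),r(6,6)), M ↦ r(6,6), Y ↦ p(r(6,6),nil), P ↦ r(6,6), A ↦ r(6,6), X ↦ nil }, so M ↦ r(6,6).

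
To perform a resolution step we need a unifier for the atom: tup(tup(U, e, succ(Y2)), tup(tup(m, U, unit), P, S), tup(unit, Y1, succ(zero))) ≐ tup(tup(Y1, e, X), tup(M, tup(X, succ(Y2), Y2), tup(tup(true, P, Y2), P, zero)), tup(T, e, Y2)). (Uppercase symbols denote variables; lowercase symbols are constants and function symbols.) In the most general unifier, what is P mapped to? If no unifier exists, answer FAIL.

Decompose tup/3: tup(U, e, succ(Y2)) ≐ tup(Y1, e, X),  tup(tup(m, U, unit), P, S) ≐ tup(M, tup(X, succ(Y2), Y2), tup(tup(true, P, Y2), P, zero)),  tup(unit, Y1, succ(zero)) ≐ tup(T, e, Y2).
Decompose tup/3: U ≐ Y1,  e ≐ e,  succ(Y2) ≐ X.
Bind U := Y1; substituting into the one remaining equation that mentions U gives: tup(tup(m, Y1, unit), P, S) ≐ tup(M, tup(X, succ(Y2), Y2), tup(tup(true, P, Y2), P, zero)).
Delete trivial equation e ≐ e.
Bind X := succ(Y2); substituting into the one remaining equation that mentions X gives: tup(tup(m, Y1, unit), P, S) ≐ tup(M, tup(succ(Y2), succ(Y2), Y2), tup(tup(true, P, Y2), P, zero)).
Decompose tup/3: tup(m, Y1, unit) ≐ M,  P ≐ tup(succ(Y2), succ(Y2), Y2),  S ≐ tup(tup(true, P, Y2), P, zero).
Bind M := tup(m, Y1, unit); no other remaining equation mentions M.
Bind P := tup(succ(Y2), succ(Y2), Y2); substituting into the one remaining equation that mentions P gives: S ≐ tup(tup(true, tup(succ(Y2), succ(Y2), Y2), Y2), tup(succ(Y2), succ(Y2), Y2), zero).
Bind S := tup(tup(true, tup(succ(Y2), succ(Y2), Y2), Y2), tup(succ(Y2), succ(Y2), Y2), zero); no other remaining equation mentions S.
Decompose tup/3: unit ≐ T,  Y1 ≐ e,  succ(zero) ≐ Y2.
Bind T := unit; no other remaining equation mentions T.
Bind Y1 := e; no other remaining equation mentions Y1. Substituting into the earlier bindings gives U := e, M := tup(m, e, unit).
Bind Y2 := succ(zero). Substituting into the earlier bindings gives X := succ(succ(zero)), P := tup(succ(succ(zero)), succ(succ(zero)), succ(zero)), S := tup(tup(true, tup(succ(succ(zero)), succ(succ(zero)), succ(zero)), succ(zero)), tup(succ(succ(zero)), succ(succ(zero)), succ(zero)), zero).
MGU = { U -> e, X -> succ(succ(zero)), M -> tup(m, e, unit), P -> tup(succ(succ(zero)), succ(succ(zero)), succ(zero)), S -> tup(tup(true, tup(succ(succ(zero)), succ(succ(zero)), succ(zero)), succ(zero)), tup(succ(succ(zero)), succ(succ(zero)), succ(zero)), zero), T -> unit, Y1 -> e, Y2 -> succ(zero) }, so P -> tup(succ(succ(zero)), succ(succ(zero)), succ(zero)).

tup(succ(succ(zero)), succ(succ(zero)), succ(zero))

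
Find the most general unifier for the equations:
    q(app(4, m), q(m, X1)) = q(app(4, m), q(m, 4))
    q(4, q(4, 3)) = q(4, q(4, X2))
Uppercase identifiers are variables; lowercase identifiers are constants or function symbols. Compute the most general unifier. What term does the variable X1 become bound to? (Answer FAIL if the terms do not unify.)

Decompose q/2: app(4, m) = app(4, m),  q(m, X1) = q(m, 4).
Delete trivial equation app(4, m) = app(4, m).
Decompose q/2: m = m,  X1 = 4.
Delete trivial equation m = m.
Bind X1 := 4; no other remaining equation mentions X1.
Decompose q/2: 4 = 4,  q(4, 3) = q(4, X2).
Delete trivial equation 4 = 4.
Decompose q/2: 4 = 4,  3 = X2.
Delete trivial equation 4 = 4.
Bind X2 := 3.
MGU = { X1 := 4, X2 := 3 }, so X1 := 4.

4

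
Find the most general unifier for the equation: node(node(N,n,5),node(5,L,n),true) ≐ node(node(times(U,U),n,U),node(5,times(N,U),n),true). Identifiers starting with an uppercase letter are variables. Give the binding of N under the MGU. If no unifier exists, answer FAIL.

Decompose node/3: node(N,n,5) ≐ node(times(U,U),n,U),  node(5,L,n) ≐ node(5,times(N,U),n),  true ≐ true.
Decompose node/3: N ≐ times(U,U),  n ≐ n,  5 ≐ U.
Bind N := times(U,U); substituting into the one remaining equation that mentions N gives: node(5,L,n) ≐ node(5,times(times(U,U),U),n).
Delete trivial equation n ≐ n.
Bind U := 5; substituting into the one remaining equation that mentions U gives: node(5,L,n) ≐ node(5,times(times(5,5),5),n). Substituting into the earlier binding gives N := times(5,5).
Decompose node/3: 5 ≐ 5,  L ≐ times(times(5,5),5),  n ≐ n.
Delete trivial equation 5 ≐ 5.
Bind L := times(times(5,5),5); no other remaining equation mentions L.
Delete trivial equation n ≐ n.
Delete trivial equation true ≐ true.
MGU = { N -> times(5,5), U -> 5, L -> times(times(5,5),5) }, so N -> times(5,5).

times(5,5)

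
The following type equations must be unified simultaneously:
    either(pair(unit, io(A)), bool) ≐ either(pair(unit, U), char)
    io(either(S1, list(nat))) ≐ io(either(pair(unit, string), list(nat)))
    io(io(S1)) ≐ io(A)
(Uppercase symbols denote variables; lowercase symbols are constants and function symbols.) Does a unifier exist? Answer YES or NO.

NO

Decompose either/2: pair(unit, io(A)) ≐ pair(unit, U),  bool ≐ char.
Decompose pair/2: unit ≐ unit,  io(A) ≐ U.
Delete trivial equation unit ≐ unit.
Bind U := io(A); no other remaining equation mentions U.
Clash: constants bool and char differ; no unifier exists.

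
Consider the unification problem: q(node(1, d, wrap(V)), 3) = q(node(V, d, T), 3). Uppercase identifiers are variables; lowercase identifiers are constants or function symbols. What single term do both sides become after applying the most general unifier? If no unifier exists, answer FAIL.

Decompose q/2: node(1, d, wrap(V)) = node(V, d, T),  3 = 3.
Decompose node/3: 1 = V,  d = d,  wrap(V) = T.
Bind V := 1; substituting into the one remaining equation that mentions V gives: wrap(1) = T.
Delete trivial equation d = d.
Bind T := wrap(1); no other remaining equation mentions T.
Delete trivial equation 3 = 3.
Applying the MGU to either side gives q(node(1, d, wrap(1)), 3).

q(node(1, d, wrap(1)), 3)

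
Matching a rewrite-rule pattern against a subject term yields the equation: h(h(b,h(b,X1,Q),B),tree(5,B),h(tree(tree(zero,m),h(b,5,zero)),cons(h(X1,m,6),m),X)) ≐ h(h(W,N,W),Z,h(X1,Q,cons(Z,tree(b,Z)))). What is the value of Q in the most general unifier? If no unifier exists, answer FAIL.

Decompose h/3: h(b,h(b,X1,Q),B) ≐ h(W,N,W),  tree(5,B) ≐ Z,  h(tree(tree(zero,m),h(b,5,zero)),cons(h(X1,m,6),m),X) ≐ h(X1,Q,cons(Z,tree(b,Z))).
Decompose h/3: b ≐ W,  h(b,X1,Q) ≐ N,  B ≐ W.
Bind W := b; substituting into the one remaining equation that mentions W gives: B ≐ b.
Bind N := h(b,X1,Q); no other remaining equation mentions N.
Bind B := b; substituting into the one remaining equation that mentions B gives: tree(5,b) ≐ Z.
Bind Z := tree(5,b); substituting into the remaining equation gives: h(tree(tree(zero,m),h(b,5,zero)),cons(h(X1,m,6),m),X) ≐ h(X1,Q,cons(tree(5,b),tree(b,tree(5,b)))).
Decompose h/3: tree(tree(zero,m),h(b,5,zero)) ≐ X1,  cons(h(X1,m,6),m) ≐ Q,  X ≐ cons(tree(5,b),tree(b,tree(5,b))).
Bind X1 := tree(tree(zero,m),h(b,5,zero)); substituting into the one remaining equation that mentions X1 gives: cons(h(tree(tree(zero,m),h(b,5,zero)),m,6),m) ≐ Q. Substituting into the earlier binding gives N := h(b,tree(tree(zero,m),h(b,5,zero)),Q).
Bind Q := cons(h(tree(tree(zero,m),h(b,5,zero)),m,6),m); no other remaining equation mentions Q. Substituting into the earlier binding gives N := h(b,tree(tree(zero,m),h(b,5,zero)),cons(h(tree(tree(zero,m),h(b,5,zero)),m,6),m)).
Bind X := cons(tree(5,b),tree(b,tree(5,b))).
MGU = { W -> b, N -> h(b,tree(tree(zero,m),h(b,5,zero)),cons(h(tree(tree(zero,m),h(b,5,zero)),m,6),m)), B -> b, Z -> tree(5,b), X1 -> tree(tree(zero,m),h(b,5,zero)), Q -> cons(h(tree(tree(zero,m),h(b,5,zero)),m,6),m), X -> cons(tree(5,b),tree(b,tree(5,b))) }, so Q -> cons(h(tree(tree(zero,m),h(b,5,zero)),m,6),m).

cons(h(tree(tree(zero,m),h(b,5,zero)),m,6),m)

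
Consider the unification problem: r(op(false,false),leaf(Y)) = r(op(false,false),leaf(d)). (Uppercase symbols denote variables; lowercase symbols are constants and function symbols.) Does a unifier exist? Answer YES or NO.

Decompose r/2: op(false,false) = op(false,false),  leaf(Y) = leaf(d).
Delete trivial equation op(false,false) = op(false,false).
Decompose leaf/1: Y = d.
Bind Y := d.
No equations remain and no clash or occurs-check failure arose, so a unifier exists.

YES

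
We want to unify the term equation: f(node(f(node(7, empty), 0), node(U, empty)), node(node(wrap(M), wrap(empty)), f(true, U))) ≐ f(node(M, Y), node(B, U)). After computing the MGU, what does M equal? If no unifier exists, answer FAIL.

Decompose f/2: node(f(node(7, empty), 0), node(U, empty)) ≐ node(M, Y),  node(node(wrap(M), wrap(empty)), f(true, U)) ≐ node(B, U).
Decompose node/2: f(node(7, empty), 0) ≐ M,  node(U, empty) ≐ Y.
Bind M := f(node(7, empty), 0); substituting into the one remaining equation that mentions M gives: node(node(wrap(f(node(7, empty), 0)), wrap(empty)), f(true, U)) ≐ node(B, U).
Bind Y := node(U, empty); no other remaining equation mentions Y.
Decompose node/2: node(wrap(f(node(7, empty), 0)), wrap(empty)) ≐ B,  f(true, U) ≐ U.
Bind B := node(wrap(f(node(7, empty), 0)), wrap(empty)); no other remaining equation mentions B.
Occurs check fails: U occurs in f(true, U); the equation U ≐ f(true, U) has no finite solution.

FAIL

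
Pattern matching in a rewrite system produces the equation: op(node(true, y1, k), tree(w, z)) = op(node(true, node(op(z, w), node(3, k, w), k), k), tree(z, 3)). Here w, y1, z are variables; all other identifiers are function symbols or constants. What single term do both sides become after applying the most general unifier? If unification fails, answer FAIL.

op(node(true, node(op(3, 3), node(3, k, 3), k), k), tree(3, 3))

Decompose op/2: node(true, y1, k) = node(true, node(op(z, w), node(3, k, w), k), k),  tree(w, z) = tree(z, 3).
Decompose node/3: true = true,  y1 = node(op(z, w), node(3, k, w), k),  k = k.
Delete trivial equation true = true.
Bind y1 := node(op(z, w), node(3, k, w), k); no other remaining equation mentions y1.
Delete trivial equation k = k.
Decompose tree/2: w = z,  z = 3.
Bind w := z; no other remaining equation mentions w. Substituting into the earlier binding gives y1 := node(op(z, z), node(3, k, z), k).
Bind z := 3. Substituting into the earlier bindings gives y1 := node(op(3, 3), node(3, k, 3), k), w := 3.
Applying the MGU to either side gives op(node(true, node(op(3, 3), node(3, k, 3), k), k), tree(3, 3)).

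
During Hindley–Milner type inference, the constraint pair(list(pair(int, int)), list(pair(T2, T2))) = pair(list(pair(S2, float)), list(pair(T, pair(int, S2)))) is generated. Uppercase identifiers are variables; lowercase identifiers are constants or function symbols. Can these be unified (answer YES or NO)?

NO

Decompose pair/2: list(pair(int, int)) = list(pair(S2, float)),  list(pair(T2, T2)) = list(pair(T, pair(int, S2))).
Decompose list/1: pair(int, int) = pair(S2, float).
Decompose pair/2: int = S2,  int = float.
Bind S2 := int; substituting into the one remaining equation that mentions S2 gives: list(pair(T2, T2)) = list(pair(T, pair(int, int))).
Clash: constants int and float differ; no unifier exists.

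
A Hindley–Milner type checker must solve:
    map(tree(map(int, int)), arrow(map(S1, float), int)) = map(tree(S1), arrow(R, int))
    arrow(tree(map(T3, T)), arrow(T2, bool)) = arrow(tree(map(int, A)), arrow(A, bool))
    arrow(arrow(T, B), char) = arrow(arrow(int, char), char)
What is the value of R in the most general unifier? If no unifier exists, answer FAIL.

Decompose map/2: tree(map(int, int)) = tree(S1),  arrow(map(S1, float), int) = arrow(R, int).
Decompose tree/1: map(int, int) = S1.
Bind S1 := map(int, int); substituting into the one remaining equation that mentions S1 gives: arrow(map(map(int, int), float), int) = arrow(R, int).
Decompose arrow/2: map(map(int, int), float) = R,  int = int.
Bind R := map(map(int, int), float); no other remaining equation mentions R.
Delete trivial equation int = int.
Decompose arrow/2: tree(map(T3, T)) = tree(map(int, A)),  arrow(T2, bool) = arrow(A, bool).
Decompose tree/1: map(T3, T) = map(int, A).
Decompose map/2: T3 = int,  T = A.
Bind T3 := int; no other remaining equation mentions T3.
Bind T := A; substituting into the one remaining equation that mentions T gives: arrow(arrow(A, B), char) = arrow(arrow(int, char), char).
Decompose arrow/2: T2 = A,  bool = bool.
Bind T2 := A; no other remaining equation mentions T2.
Delete trivial equation bool = bool.
Decompose arrow/2: arrow(A, B) = arrow(int, char),  char = char.
Decompose arrow/2: A = int,  B = char.
Bind A := int; no other remaining equation mentions A. Substituting into the earlier bindings gives T := int, T2 := int.
Bind B := char; no other remaining equation mentions B.
Delete trivial equation char = char.
MGU = { S1 -> map(int, int), R -> map(map(int, int), float), T3 -> int, T -> int, T2 -> int, A -> int, B -> char }, so R -> map(map(int, int), float).

map(map(int, int), float)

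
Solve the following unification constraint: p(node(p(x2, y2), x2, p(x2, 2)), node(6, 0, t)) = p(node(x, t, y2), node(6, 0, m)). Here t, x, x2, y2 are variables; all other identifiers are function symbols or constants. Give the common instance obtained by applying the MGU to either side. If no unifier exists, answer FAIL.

p(node(p(m, p(m, 2)), m, p(m, 2)), node(6, 0, m))

Decompose p/2: node(p(x2, y2), x2, p(x2, 2)) = node(x, t, y2),  node(6, 0, t) = node(6, 0, m).
Decompose node/3: p(x2, y2) = x,  x2 = t,  p(x2, 2) = y2.
Bind x := p(x2, y2); no other remaining equation mentions x.
Bind x2 := t; substituting into the one remaining equation that mentions x2 gives: p(t, 2) = y2. Substituting into the earlier binding gives x := p(t, y2).
Bind y2 := p(t, 2); no other remaining equation mentions y2. Substituting into the earlier binding gives x := p(t, p(t, 2)).
Decompose node/3: 6 = 6,  0 = 0,  t = m.
Delete trivial equation 6 = 6.
Delete trivial equation 0 = 0.
Bind t := m. Substituting into the earlier bindings gives x := p(m, p(m, 2)), x2 := m, y2 := p(m, 2).
Applying the MGU to either side gives p(node(p(m, p(m, 2)), m, p(m, 2)), node(6, 0, m)).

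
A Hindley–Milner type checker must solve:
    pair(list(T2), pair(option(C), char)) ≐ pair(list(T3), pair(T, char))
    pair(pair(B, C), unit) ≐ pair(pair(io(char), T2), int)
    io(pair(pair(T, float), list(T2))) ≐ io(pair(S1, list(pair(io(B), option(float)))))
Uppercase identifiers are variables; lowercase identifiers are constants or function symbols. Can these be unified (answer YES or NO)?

Decompose pair/2: list(T2) ≐ list(T3),  pair(option(C), char) ≐ pair(T, char).
Decompose list/1: T2 ≐ T3.
Bind T2 := T3; substituting into the 2 remaining equations that mention T2 gives: pair(pair(B, C), unit) ≐ pair(pair(io(char), T3), int),  io(pair(pair(T, float), list(T3))) ≐ io(pair(S1, list(pair(io(B), option(float))))).
Decompose pair/2: option(C) ≐ T,  char ≐ char.
Bind T := option(C); substituting into the one remaining equation that mentions T gives: io(pair(pair(option(C), float), list(T3))) ≐ io(pair(S1, list(pair(io(B), option(float))))).
Delete trivial equation char ≐ char.
Decompose pair/2: pair(B, C) ≐ pair(io(char), T3),  unit ≐ int.
Decompose pair/2: B ≐ io(char),  C ≐ T3.
Bind B := io(char); substituting into the one remaining equation that mentions B gives: io(pair(pair(option(C), float), list(T3))) ≐ io(pair(S1, list(pair(io(io(char)), option(float))))).
Bind C := T3; substituting into the one remaining equation that mentions C gives: io(pair(pair(option(T3), float), list(T3))) ≐ io(pair(S1, list(pair(io(io(char)), option(float))))). Substituting into the earlier binding gives T := option(T3).
Clash: constants unit and int differ; no unifier exists.

NO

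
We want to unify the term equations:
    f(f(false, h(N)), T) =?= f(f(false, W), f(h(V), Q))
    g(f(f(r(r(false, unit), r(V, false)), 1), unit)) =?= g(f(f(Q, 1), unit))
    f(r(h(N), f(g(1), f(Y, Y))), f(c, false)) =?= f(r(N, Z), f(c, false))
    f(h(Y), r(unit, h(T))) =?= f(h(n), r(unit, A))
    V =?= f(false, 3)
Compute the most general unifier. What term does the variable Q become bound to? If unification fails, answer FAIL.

FAIL

Decompose f/2: f(false, h(N)) =?= f(false, W),  T =?= f(h(V), Q).
Decompose f/2: false =?= false,  h(N) =?= W.
Delete trivial equation false =?= false.
Bind W := h(N); no other remaining equation mentions W.
Bind T := f(h(V), Q); substituting into the one remaining equation that mentions T gives: f(h(Y), r(unit, h(f(h(V), Q)))) =?= f(h(n), r(unit, A)).
Decompose g/1: f(f(r(r(false, unit), r(V, false)), 1), unit) =?= f(f(Q, 1), unit).
Decompose f/2: f(r(r(false, unit), r(V, false)), 1) =?= f(Q, 1),  unit =?= unit.
Decompose f/2: r(r(false, unit), r(V, false)) =?= Q,  1 =?= 1.
Bind Q := r(r(false, unit), r(V, false)); substituting into the one remaining equation that mentions Q gives: f(h(Y), r(unit, h(f(h(V), r(r(false, unit), r(V, false)))))) =?= f(h(n), r(unit, A)). Substituting into the earlier binding gives T := f(h(V), r(r(false, unit), r(V, false))).
Delete trivial equation 1 =?= 1.
Delete trivial equation unit =?= unit.
Decompose f/2: r(h(N), f(g(1), f(Y, Y))) =?= r(N, Z),  f(c, false) =?= f(c, false).
Decompose r/2: h(N) =?= N,  f(g(1), f(Y, Y)) =?= Z.
Occurs check fails: N occurs in h(N); the equation N =?= h(N) has no finite solution.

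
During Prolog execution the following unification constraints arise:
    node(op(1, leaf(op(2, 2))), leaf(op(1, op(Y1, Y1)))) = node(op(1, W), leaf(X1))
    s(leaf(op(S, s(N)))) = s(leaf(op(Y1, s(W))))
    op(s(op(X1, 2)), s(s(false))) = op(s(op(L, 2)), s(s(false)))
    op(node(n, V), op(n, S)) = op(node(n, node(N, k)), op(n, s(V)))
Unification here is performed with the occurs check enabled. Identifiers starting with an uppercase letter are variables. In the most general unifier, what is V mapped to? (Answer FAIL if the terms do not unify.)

Decompose node/2: op(1, leaf(op(2, 2))) = op(1, W),  leaf(op(1, op(Y1, Y1))) = leaf(X1).
Decompose op/2: 1 = 1,  leaf(op(2, 2)) = W.
Delete trivial equation 1 = 1.
Bind W := leaf(op(2, 2)); substituting into the one remaining equation that mentions W gives: s(leaf(op(S, s(N)))) = s(leaf(op(Y1, s(leaf(op(2, 2)))))).
Decompose leaf/1: op(1, op(Y1, Y1)) = X1.
Bind X1 := op(1, op(Y1, Y1)); substituting into the one remaining equation that mentions X1 gives: op(s(op(op(1, op(Y1, Y1)), 2)), s(s(false))) = op(s(op(L, 2)), s(s(false))).
Decompose s/1: leaf(op(S, s(N))) = leaf(op(Y1, s(leaf(op(2, 2))))).
Decompose leaf/1: op(S, s(N)) = op(Y1, s(leaf(op(2, 2)))).
Decompose op/2: S = Y1,  s(N) = s(leaf(op(2, 2))).
Bind S := Y1; substituting into the one remaining equation that mentions S gives: op(node(n, V), op(n, Y1)) = op(node(n, node(N, k)), op(n, s(V))).
Decompose s/1: N = leaf(op(2, 2)).
Bind N := leaf(op(2, 2)); substituting into the one remaining equation that mentions N gives: op(node(n, V), op(n, Y1)) = op(node(n, node(leaf(op(2, 2)), k)), op(n, s(V))).
Decompose op/2: s(op(op(1, op(Y1, Y1)), 2)) = s(op(L, 2)),  s(s(false)) = s(s(false)).
Decompose s/1: op(op(1, op(Y1, Y1)), 2) = op(L, 2).
Decompose op/2: op(1, op(Y1, Y1)) = L,  2 = 2.
Bind L := op(1, op(Y1, Y1)); no other remaining equation mentions L.
Delete trivial equation 2 = 2.
Delete trivial equation s(s(false)) = s(s(false)).
Decompose op/2: node(n, V) = node(n, node(leaf(op(2, 2)), k)),  op(n, Y1) = op(n, s(V)).
Decompose node/2: n = n,  V = node(leaf(op(2, 2)), k).
Delete trivial equation n = n.
Bind V := node(leaf(op(2, 2)), k); substituting into the remaining equation gives: op(n, Y1) = op(n, s(node(leaf(op(2, 2)), k))).
Decompose op/2: n = n,  Y1 = s(node(leaf(op(2, 2)), k)).
Delete trivial equation n = n.
Bind Y1 := s(node(leaf(op(2, 2)), k)). Substituting into the earlier bindings gives X1 := op(1, op(s(node(leaf(op(2, 2)), k)), s(node(leaf(op(2, 2)), k)))), S := s(node(leaf(op(2, 2)), k)), L := op(1, op(s(node(leaf(op(2, 2)), k)), s(node(leaf(op(2, 2)), k)))).
MGU = { W -> leaf(op(2, 2)), X1 -> op(1, op(s(node(leaf(op(2, 2)), k)), s(node(leaf(op(2, 2)), k)))), S -> s(node(leaf(op(2, 2)), k)), N -> leaf(op(2, 2)), L -> op(1, op(s(node(leaf(op(2, 2)), k)), s(node(leaf(op(2, 2)), k)))), V -> node(leaf(op(2, 2)), k), Y1 -> s(node(leaf(op(2, 2)), k)) }, so V -> node(leaf(op(2, 2)), k).

node(leaf(op(2, 2)), k)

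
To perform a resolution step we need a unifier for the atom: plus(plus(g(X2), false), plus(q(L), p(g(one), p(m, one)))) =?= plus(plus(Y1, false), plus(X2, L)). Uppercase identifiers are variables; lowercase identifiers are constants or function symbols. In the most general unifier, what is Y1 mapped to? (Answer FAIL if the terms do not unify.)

g(q(p(g(one), p(m, one))))

Decompose plus/2: plus(g(X2), false) =?= plus(Y1, false),  plus(q(L), p(g(one), p(m, one))) =?= plus(X2, L).
Decompose plus/2: g(X2) =?= Y1,  false =?= false.
Bind Y1 := g(X2); no other remaining equation mentions Y1.
Delete trivial equation false =?= false.
Decompose plus/2: q(L) =?= X2,  p(g(one), p(m, one)) =?= L.
Bind X2 := q(L); no other remaining equation mentions X2. Substituting into the earlier binding gives Y1 := g(q(L)).
Bind L := p(g(one), p(m, one)). Substituting into the earlier bindings gives Y1 := g(q(p(g(one), p(m, one)))), X2 := q(p(g(one), p(m, one))).
MGU = { Y1 -> g(q(p(g(one), p(m, one)))), X2 -> q(p(g(one), p(m, one))), L -> p(g(one), p(m, one)) }, so Y1 -> g(q(p(g(one), p(m, one)))).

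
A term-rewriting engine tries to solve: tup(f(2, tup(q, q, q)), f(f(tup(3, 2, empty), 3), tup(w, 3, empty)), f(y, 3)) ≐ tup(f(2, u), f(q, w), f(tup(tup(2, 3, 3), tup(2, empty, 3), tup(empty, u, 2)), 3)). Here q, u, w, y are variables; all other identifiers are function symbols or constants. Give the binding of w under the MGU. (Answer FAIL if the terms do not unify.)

Decompose tup/3: f(2, tup(q, q, q)) ≐ f(2, u),  f(f(tup(3, 2, empty), 3), tup(w, 3, empty)) ≐ f(q, w),  f(y, 3) ≐ f(tup(tup(2, 3, 3), tup(2, empty, 3), tup(empty, u, 2)), 3).
Decompose f/2: 2 ≐ 2,  tup(q, q, q) ≐ u.
Delete trivial equation 2 ≐ 2.
Bind u := tup(q, q, q); substituting into the one remaining equation that mentions u gives: f(y, 3) ≐ f(tup(tup(2, 3, 3), tup(2, empty, 3), tup(empty, tup(q, q, q), 2)), 3).
Decompose f/2: f(tup(3, 2, empty), 3) ≐ q,  tup(w, 3, empty) ≐ w.
Bind q := f(tup(3, 2, empty), 3); substituting into the one remaining equation that mentions q gives: f(y, 3) ≐ f(tup(tup(2, 3, 3), tup(2, empty, 3), tup(empty, tup(f(tup(3, 2, empty), 3), f(tup(3, 2, empty), 3), f(tup(3, 2, empty), 3)), 2)), 3). Substituting into the earlier binding gives u := tup(f(tup(3, 2, empty), 3), f(tup(3, 2, empty), 3), f(tup(3, 2, empty), 3)).
Occurs check fails: w occurs in tup(w, 3, empty); the equation w ≐ tup(w, 3, empty) has no finite solution.

FAIL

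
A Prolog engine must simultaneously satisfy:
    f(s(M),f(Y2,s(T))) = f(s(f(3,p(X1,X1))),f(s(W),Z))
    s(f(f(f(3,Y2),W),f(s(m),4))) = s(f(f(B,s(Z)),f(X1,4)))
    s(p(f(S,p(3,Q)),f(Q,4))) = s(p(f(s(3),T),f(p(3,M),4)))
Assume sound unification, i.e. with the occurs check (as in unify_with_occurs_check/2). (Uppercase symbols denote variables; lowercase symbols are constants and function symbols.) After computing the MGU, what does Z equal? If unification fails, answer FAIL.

s(p(3,p(3,f(3,p(s(m),s(m))))))

Decompose f/2: s(M) = s(f(3,p(X1,X1))),  f(Y2,s(T)) = f(s(W),Z).
Decompose s/1: M = f(3,p(X1,X1)).
Bind M := f(3,p(X1,X1)); substituting into the one remaining equation that mentions M gives: s(p(f(S,p(3,Q)),f(Q,4))) = s(p(f(s(3),T),f(p(3,f(3,p(X1,X1))),4))).
Decompose f/2: Y2 = s(W),  s(T) = Z.
Bind Y2 := s(W); substituting into the one remaining equation that mentions Y2 gives: s(f(f(f(3,s(W)),W),f(s(m),4))) = s(f(f(B,s(Z)),f(X1,4))).
Bind Z := s(T); substituting into the one remaining equation that mentions Z gives: s(f(f(f(3,s(W)),W),f(s(m),4))) = s(f(f(B,s(s(T))),f(X1,4))).
Decompose s/1: f(f(f(3,s(W)),W),f(s(m),4)) = f(f(B,s(s(T))),f(X1,4)).
Decompose f/2: f(f(3,s(W)),W) = f(B,s(s(T))),  f(s(m),4) = f(X1,4).
Decompose f/2: f(3,s(W)) = B,  W = s(s(T)).
Bind B := f(3,s(W)); no other remaining equation mentions B.
Bind W := s(s(T)); no other remaining equation mentions W. Substituting into the earlier bindings gives Y2 := s(s(s(T))), B := f(3,s(s(s(T)))).
Decompose f/2: s(m) = X1,  4 = 4.
Bind X1 := s(m); substituting into the one remaining equation that mentions X1 gives: s(p(f(S,p(3,Q)),f(Q,4))) = s(p(f(s(3),T),f(p(3,f(3,p(s(m),s(m)))),4))). Substituting into the earlier binding gives M := f(3,p(s(m),s(m))).
Delete trivial equation 4 = 4.
Decompose s/1: p(f(S,p(3,Q)),f(Q,4)) = p(f(s(3),T),f(p(3,f(3,p(s(m),s(m)))),4)).
Decompose p/2: f(S,p(3,Q)) = f(s(3),T),  f(Q,4) = f(p(3,f(3,p(s(m),s(m)))),4).
Decompose f/2: S = s(3),  p(3,Q) = T.
Bind S := s(3); no other remaining equation mentions S.
Bind T := p(3,Q); no other remaining equation mentions T. Substituting into the earlier bindings gives Y2 := s(s(s(p(3,Q)))), Z := s(p(3,Q)), B := f(3,s(s(s(p(3,Q))))), W := s(s(p(3,Q))).
Decompose f/2: Q = p(3,f(3,p(s(m),s(m)))),  4 = 4.
Bind Q := p(3,f(3,p(s(m),s(m)))); no other remaining equation mentions Q. Substituting into the earlier bindings gives Y2 := s(s(s(p(3,p(3,f(3,p(s(m),s(m)))))))), Z := s(p(3,p(3,f(3,p(s(m),s(m)))))), B := f(3,s(s(s(p(3,p(3,f(3,p(s(m),s(m))))))))), W := s(s(p(3,p(3,f(3,p(s(m),s(m))))))), T := p(3,p(3,f(3,p(s(m),s(m))))).
Delete trivial equation 4 = 4.
MGU = { M = f(3,p(s(m),s(m))), Y2 = s(s(s(p(3,p(3,f(3,p(s(m),s(m)))))))), Z = s(p(3,p(3,f(3,p(s(m),s(m)))))), B = f(3,s(s(s(p(3,p(3,f(3,p(s(m),s(m))))))))), W = s(s(p(3,p(3,f(3,p(s(m),s(m))))))), X1 = s(m), S = s(3), T = p(3,p(3,f(3,p(s(m),s(m))))), Q = p(3,f(3,p(s(m),s(m)))) }, so Z = s(p(3,p(3,f(3,p(s(m),s(m)))))).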